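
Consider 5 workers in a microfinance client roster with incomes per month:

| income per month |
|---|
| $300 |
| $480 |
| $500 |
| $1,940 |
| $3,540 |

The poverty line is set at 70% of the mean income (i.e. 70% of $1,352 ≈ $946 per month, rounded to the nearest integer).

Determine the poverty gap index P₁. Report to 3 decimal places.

Below z: $300, $480, $500 (q = 3 of N = 5).
Gap ratios (z−y)/z: (946−300)/946 = 0.6829; (946−480)/946 = 0.4926; (946−500)/946 = 0.4715.
Σ = 1.646934. Dividing by the full population N = 5 gives P₁ = 0.329.

0.329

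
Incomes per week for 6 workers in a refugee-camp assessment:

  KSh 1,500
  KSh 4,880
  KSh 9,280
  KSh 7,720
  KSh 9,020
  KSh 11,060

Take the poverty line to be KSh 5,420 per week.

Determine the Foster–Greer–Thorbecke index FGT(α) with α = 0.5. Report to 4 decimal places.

Incomes under z: KSh 1,500, KSh 4,880 (q = 2 of N = 6).
Shortfall ratios: (5420−1500)/5420 = 0.7232; (5420−4880)/5420 = 0.0996.
Raised to α = 0.5: 0.85044; 0.31564.
Sum = 1.166083; FGT(0.5) = 1.166083 / 6 = 0.1943.

0.1943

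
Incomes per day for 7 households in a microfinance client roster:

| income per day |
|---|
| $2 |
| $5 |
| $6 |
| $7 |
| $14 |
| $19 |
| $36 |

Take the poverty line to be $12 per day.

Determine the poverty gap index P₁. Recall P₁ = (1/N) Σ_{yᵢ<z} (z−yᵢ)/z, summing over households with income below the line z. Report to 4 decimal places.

Incomes under z: $2, $5, $6, $7 (q = 4 of N = 7).
Normalized shortfalls: (12−2)/12 = 0.8333; (12−5)/12 = 0.5833; (12−6)/12 = 0.5000; (12−7)/12 = 0.4167.
Sum of shortfalls = 2.333333; P₁ averages over all N: 2.333333 / 7 = 0.3333.

0.3333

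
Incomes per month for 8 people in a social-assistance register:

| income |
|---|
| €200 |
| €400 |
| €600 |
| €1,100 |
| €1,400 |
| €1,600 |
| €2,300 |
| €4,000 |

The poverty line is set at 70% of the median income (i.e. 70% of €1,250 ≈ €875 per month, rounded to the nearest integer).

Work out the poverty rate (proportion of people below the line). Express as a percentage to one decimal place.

3 of the 8 people have income below €875.
H = 3/8 = 37.5%.

37.5%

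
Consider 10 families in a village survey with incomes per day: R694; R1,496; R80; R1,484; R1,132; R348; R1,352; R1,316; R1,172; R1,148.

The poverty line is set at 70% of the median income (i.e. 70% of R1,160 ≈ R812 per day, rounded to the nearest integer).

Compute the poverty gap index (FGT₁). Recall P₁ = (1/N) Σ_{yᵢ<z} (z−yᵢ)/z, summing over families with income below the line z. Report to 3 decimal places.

Below the line: R80, R348, R694 (q = 3 of N = 10).
Gap ratios (z−y)/z: (812−80)/812 = 0.9015; (812−348)/812 = 0.5714; (812−694)/812 = 0.1453.
Sum of shortfalls = 1.618227; P₁ averages over all N: 1.618227 / 10 = 0.162.

0.162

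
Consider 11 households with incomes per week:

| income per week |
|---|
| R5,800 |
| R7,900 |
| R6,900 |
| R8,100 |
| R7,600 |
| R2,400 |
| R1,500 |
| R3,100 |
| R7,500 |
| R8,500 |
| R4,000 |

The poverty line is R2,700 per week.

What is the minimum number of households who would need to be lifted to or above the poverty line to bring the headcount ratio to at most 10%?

1

2 of the 11 households are poor, so H = 2/11 = 0.182.
A headcount ratio of at most 10% allows at most ⌊0.10 × 11⌋ = 1 poor households.
So at least 2 − 1 = 1 must be lifted.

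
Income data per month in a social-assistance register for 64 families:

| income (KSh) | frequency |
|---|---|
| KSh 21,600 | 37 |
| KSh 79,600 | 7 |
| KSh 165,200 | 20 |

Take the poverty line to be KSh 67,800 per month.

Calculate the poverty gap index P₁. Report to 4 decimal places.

Incomes under z: 37×KSh 21,600 (q = 37 of N = 64).
Relative gaps: (67800−21600)/67800 = 0.6814 (×37).
Σ = 25.212389. Dividing by the full population N = 64 gives P₁ = 0.3939.

0.3939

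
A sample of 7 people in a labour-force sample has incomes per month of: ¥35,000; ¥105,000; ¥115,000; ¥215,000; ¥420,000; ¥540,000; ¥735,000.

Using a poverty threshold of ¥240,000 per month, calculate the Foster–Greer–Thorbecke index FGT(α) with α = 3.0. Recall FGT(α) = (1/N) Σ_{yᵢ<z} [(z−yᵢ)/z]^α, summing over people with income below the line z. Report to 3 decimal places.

Below z: ¥35,000, ¥105,000, ¥115,000, ¥215,000 (q = 4 of N = 7).
Gap ratios (z−y)/z: (240000−35000)/240000 = 0.8542; (240000−105000)/240000 = 0.5625; (240000−115000)/240000 = 0.5208; (240000−215000)/240000 = 0.1042.
Raised to α = 3.0: 0.62320; 0.17798; 0.14129; 0.00113.
Sum = 0.943594; FGT(3.0) = 0.943594 / 7 = 0.135.

0.135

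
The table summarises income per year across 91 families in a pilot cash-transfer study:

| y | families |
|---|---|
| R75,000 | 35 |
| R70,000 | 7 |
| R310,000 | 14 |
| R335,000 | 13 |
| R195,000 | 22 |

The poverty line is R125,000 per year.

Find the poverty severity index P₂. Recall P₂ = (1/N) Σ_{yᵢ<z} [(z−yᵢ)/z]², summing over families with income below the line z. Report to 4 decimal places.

0.0764

Below z: 7×R70,000, 35×R75,000 (q = 42 of N = 91).
Normalized shortfalls: (125000−70000)/125000 = 0.4400 (×7); (125000−75000)/125000 = 0.4000 (×35).
Squared: 0.1936 (×7); 0.1600 (×35).
Sum = 6.955200; P₂ = 6.955200 / 91 = 0.0764.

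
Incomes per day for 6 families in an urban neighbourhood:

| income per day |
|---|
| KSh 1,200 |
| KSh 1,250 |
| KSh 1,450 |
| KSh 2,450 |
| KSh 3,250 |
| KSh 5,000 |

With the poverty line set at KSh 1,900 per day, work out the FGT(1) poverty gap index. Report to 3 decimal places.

0.158

Poor units: KSh 1,200, KSh 1,250, KSh 1,450 (q = 3 of N = 6).
Normalized shortfalls: (1900−1200)/1900 = 0.3684; (1900−1250)/1900 = 0.3421; (1900−1450)/1900 = 0.2368.
Sum of shortfalls = 0.947368; P₁ averages over all N: 0.947368 / 6 = 0.158.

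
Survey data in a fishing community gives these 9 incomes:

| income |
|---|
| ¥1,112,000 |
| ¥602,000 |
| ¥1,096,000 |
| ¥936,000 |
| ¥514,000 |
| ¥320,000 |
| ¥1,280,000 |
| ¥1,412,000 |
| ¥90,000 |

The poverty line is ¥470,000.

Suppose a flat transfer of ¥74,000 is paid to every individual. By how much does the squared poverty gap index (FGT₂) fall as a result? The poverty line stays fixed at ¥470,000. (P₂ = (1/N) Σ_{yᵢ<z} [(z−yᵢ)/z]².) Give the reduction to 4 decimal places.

0.0339

Before: below the line — ¥90,000, ¥320,000; squared poverty gap index (FGT₂) = 0.083949.
After the ¥74,000 transfer: below the line — ¥164,000, ¥394,000; squared poverty gap index (FGT₂) = 0.050004.
Reduction = 0.083949 − 0.050004 = 0.0339.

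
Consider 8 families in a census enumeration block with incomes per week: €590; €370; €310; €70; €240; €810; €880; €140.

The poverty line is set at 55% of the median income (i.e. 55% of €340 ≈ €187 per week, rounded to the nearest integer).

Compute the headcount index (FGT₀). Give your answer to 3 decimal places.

2 of the 8 families have income below €187.
H = 2/8 = 0.250.

0.250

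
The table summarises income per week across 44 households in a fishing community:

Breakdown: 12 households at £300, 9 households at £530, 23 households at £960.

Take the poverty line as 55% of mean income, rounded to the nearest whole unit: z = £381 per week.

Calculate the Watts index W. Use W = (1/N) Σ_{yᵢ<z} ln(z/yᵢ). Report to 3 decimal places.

0.065

Poor units: 12×£300 (q = 12 of N = 44).
Log gaps: ln(381/300) = 0.2390 (×12).
W = 2.868203 / 44 = 0.065.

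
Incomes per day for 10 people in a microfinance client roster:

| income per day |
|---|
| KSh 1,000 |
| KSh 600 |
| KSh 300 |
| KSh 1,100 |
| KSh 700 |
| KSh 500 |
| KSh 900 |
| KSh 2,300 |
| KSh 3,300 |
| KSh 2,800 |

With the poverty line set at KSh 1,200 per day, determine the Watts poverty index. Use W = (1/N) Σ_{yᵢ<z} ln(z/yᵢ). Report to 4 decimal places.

Incomes under z: KSh 300, KSh 500, KSh 600, KSh 700, KSh 900, KSh 1,000, KSh 1,100 (q = 7 of N = 10).
ln(z/y) terms: ln(1200/300) = 1.3863; ln(1200/500) = 0.8755; ln(1200/600) = 0.6931; ln(1200/700) = 0.5390; ln(1200/900) = 0.2877; ln(1200/1000) = 0.1823; ln(1200/1100) = 0.0870.
W = 4.050922 / 10 = 0.4051.

0.4051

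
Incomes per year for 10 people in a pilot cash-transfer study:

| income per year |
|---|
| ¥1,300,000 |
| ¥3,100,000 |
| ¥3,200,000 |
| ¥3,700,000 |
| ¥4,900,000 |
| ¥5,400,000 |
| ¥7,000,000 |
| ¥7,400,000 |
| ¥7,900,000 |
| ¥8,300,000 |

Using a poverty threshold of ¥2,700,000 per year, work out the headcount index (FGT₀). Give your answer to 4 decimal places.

0.1000

1 of the 10 people have income below ¥2,700,000.
H = 1/10 = 0.1000.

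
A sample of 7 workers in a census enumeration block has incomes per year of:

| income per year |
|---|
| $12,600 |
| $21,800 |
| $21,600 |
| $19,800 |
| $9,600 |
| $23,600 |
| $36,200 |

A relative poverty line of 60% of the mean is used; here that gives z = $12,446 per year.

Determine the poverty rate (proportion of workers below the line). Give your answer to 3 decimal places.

1 of the 7 workers have income below $12,446.
H = 1/7 = 0.143.

0.143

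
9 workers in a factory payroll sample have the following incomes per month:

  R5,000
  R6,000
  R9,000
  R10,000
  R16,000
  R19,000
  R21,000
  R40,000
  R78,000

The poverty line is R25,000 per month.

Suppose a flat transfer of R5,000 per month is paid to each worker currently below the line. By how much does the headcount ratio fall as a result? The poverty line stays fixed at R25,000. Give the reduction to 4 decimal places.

Before: below the line — R5,000, R6,000, R9,000, R10,000, R16,000, R19,000, R21,000; headcount ratio = 0.777778.
After the R5,000 transfer: below the line — R10,000, R11,000, R14,000, R15,000, R21,000, R24,000; headcount ratio = 0.666667.
Reduction = 0.777778 − 0.666667 = 0.1111.

0.1111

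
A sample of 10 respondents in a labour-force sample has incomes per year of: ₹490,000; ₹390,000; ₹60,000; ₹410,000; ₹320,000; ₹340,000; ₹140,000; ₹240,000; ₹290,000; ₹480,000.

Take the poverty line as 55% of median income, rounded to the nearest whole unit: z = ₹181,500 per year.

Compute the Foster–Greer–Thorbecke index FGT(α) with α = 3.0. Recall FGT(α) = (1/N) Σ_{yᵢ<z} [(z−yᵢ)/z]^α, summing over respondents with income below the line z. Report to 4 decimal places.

0.0312

Poor units: ₹60,000, ₹140,000 (q = 2 of N = 10).
Normalized shortfalls: (181500−60000)/181500 = 0.6694; (181500−140000)/181500 = 0.2287.
Raised to α = 3.0: 0.29998; 0.01195.
Sum = 0.311939; FGT(3.0) = 0.311939 / 10 = 0.0312.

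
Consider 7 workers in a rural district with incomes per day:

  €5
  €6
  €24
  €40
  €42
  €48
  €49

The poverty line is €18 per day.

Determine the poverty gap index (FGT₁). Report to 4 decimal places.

Poor units: €5, €6 (q = 2 of N = 7).
Gap ratios (z−y)/z: (18−5)/18 = 0.7222; (18−6)/18 = 0.6667.
Σ = 1.388889. Dividing by the full population N = 7 gives P₁ = 0.1984.

0.1984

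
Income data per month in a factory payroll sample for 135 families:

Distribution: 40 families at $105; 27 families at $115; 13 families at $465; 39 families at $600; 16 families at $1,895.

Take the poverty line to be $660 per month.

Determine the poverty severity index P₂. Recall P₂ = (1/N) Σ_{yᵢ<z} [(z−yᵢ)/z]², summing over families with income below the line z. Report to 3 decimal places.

0.357

Below the line: 40×$105, 27×$115, 13×$465, 39×$600 (q = 119 of N = 135).
Shortfall ratios: (660−105)/660 = 0.8409 (×40); (660−115)/660 = 0.8258 (×27); (660−465)/660 = 0.2955 (×13); (660−600)/660 = 0.0909 (×39).
Squared: 0.7071 (×40); 0.6819 (×27); 0.0873 (×13); 0.0083 (×39).
Sum = 48.152893; P₂ = 48.152893 / 135 = 0.357.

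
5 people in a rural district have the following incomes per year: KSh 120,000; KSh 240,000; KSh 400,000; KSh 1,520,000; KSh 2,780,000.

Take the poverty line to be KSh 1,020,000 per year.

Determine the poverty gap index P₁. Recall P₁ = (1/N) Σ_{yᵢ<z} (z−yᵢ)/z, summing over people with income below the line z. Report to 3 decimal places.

Below z: KSh 120,000, KSh 240,000, KSh 400,000 (q = 3 of N = 5).
Shortfall ratios: (1020000−120000)/1020000 = 0.8824; (1020000−240000)/1020000 = 0.7647; (1020000−400000)/1020000 = 0.6078.
Σ = 2.254902. Dividing by the full population N = 5 gives P₁ = 0.451.

0.451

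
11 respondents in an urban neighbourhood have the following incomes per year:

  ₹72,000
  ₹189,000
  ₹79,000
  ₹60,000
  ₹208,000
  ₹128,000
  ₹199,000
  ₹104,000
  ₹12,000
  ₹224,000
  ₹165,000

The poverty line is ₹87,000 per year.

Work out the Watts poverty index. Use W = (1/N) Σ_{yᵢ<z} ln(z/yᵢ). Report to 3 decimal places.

Below the line: ₹12,000, ₹60,000, ₹72,000, ₹79,000 (q = 4 of N = 11).
ln(z/y) terms: ln(87000/12000) = 1.9810; ln(87000/60000) = 0.3716; ln(87000/72000) = 0.1892; ln(87000/79000) = 0.0965.
W = 2.638267 / 11 = 0.240.

0.240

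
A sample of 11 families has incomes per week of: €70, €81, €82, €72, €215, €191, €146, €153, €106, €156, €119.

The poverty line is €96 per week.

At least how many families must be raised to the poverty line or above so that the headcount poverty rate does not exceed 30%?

1

4 of the 11 families are poor, so H = 4/11 = 0.364.
A headcount ratio of at most 30% allows at most ⌊0.30 × 11⌋ = 3 poor families.
So at least 4 − 3 = 1 must be lifted.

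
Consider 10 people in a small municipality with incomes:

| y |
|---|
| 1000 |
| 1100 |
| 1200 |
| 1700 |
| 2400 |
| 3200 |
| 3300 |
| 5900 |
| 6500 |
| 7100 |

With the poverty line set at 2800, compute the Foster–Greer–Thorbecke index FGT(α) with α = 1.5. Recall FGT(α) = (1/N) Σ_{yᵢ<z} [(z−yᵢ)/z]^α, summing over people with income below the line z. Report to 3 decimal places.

0.172

Poor units: 1000, 1100, 1200, 1700, 2400 (q = 5 of N = 10).
Normalized shortfalls: (2800−1000)/2800 = 0.6429; (2800−1100)/2800 = 0.6071; (2800−1200)/2800 = 0.5714; (2800−1700)/2800 = 0.3929; (2800−2400)/2800 = 0.1429.
Raised to α = 1.5: 0.51543; 0.47308; 0.43196; 0.24624; 0.05399.
Sum = 1.720705; FGT(1.5) = 1.720705 / 10 = 0.172.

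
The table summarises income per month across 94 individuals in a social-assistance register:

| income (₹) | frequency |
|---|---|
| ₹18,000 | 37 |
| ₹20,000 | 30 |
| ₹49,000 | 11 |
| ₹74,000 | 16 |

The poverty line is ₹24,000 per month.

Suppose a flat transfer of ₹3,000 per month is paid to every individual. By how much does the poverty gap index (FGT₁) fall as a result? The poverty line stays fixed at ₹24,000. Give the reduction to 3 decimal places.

Before: below the line — 37×₹18,000, 30×₹20,000; poverty gap index (FGT₁) = 0.15160.
After the ₹3,000 transfer: below the line — 37×₹21,000, 30×₹23,000; poverty gap index (FGT₁) = 0.06250.
Reduction = 0.15160 − 0.06250 = 0.089.

0.089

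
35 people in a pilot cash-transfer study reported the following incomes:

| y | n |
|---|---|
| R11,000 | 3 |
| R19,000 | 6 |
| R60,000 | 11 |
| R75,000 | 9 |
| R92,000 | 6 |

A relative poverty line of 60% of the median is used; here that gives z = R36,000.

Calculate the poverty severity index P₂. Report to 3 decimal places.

Below z: 3×R11,000, 6×R19,000 (q = 9 of N = 35).
Relative gaps: (36000−11000)/36000 = 0.6944 (×3); (36000−19000)/36000 = 0.4722 (×6).
Squared: 0.4823 (×3); 0.2230 (×6).
Sum = 2.784722; P₂ = 2.784722 / 35 = 0.080.

0.080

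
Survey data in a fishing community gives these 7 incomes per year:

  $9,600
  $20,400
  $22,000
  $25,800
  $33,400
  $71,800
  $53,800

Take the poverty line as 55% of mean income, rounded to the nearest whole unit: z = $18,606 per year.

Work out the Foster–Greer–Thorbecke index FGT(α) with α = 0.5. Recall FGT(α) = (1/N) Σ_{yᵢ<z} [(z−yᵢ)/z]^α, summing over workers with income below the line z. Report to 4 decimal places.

0.0994

Below z: $9,600 (q = 1 of N = 7).
Gap ratios (z−y)/z: (18606−9600)/18606 = 0.4840.
Raised to α = 0.5: 0.69573.
Sum = 0.695728; FGT(0.5) = 0.695728 / 7 = 0.0994.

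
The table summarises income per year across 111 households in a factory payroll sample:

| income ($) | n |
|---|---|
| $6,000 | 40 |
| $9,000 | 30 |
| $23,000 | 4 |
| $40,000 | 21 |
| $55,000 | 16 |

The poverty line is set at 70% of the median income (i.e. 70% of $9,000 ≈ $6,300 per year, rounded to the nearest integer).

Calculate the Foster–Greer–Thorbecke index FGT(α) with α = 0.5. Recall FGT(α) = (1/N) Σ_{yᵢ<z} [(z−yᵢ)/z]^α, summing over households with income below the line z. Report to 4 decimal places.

0.0786

Below z: 40×$6,000 (q = 40 of N = 111).
Shortfall ratios: (6300−6000)/6300 = 0.0476 (×40).
Raised to α = 0.5: 0.21822 (×40).
Sum = 8.728716; FGT(0.5) = 8.728716 / 111 = 0.0786.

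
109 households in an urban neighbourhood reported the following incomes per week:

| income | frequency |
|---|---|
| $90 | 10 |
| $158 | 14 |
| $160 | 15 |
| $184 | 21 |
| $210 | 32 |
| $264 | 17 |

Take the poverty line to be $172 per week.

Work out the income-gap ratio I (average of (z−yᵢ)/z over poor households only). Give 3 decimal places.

Below z: 10×$90, 14×$158, 15×$160 (q = 39 of N = 109).
Relative gaps: 0.4767 (×10), 0.0814 (×14), 0.0698 (×15); sum = 6.953488.
The income-gap ratio divides by q (the poor only): 6.953488 / 39 = 0.178.

0.178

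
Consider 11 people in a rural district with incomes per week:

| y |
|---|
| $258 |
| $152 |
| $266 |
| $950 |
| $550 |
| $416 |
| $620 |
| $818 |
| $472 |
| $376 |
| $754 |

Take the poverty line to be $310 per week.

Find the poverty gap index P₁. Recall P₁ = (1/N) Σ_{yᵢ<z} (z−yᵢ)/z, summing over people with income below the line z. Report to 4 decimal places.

Below z: $152, $258, $266 (q = 3 of N = 11).
Normalized shortfalls: (310−152)/310 = 0.5097; (310−258)/310 = 0.1677; (310−266)/310 = 0.1419.
Sum of shortfalls = 0.819355; P₁ averages over all N: 0.819355 / 11 = 0.0745.

0.0745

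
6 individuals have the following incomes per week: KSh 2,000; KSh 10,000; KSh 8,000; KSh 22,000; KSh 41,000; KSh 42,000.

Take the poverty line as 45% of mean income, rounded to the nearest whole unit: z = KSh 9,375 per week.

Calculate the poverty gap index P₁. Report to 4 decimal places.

Below the line: KSh 2,000, KSh 8,000 (q = 2 of N = 6).
Gap ratios (z−y)/z: (9375−2000)/9375 = 0.7867; (9375−8000)/9375 = 0.1467.
Σ = 0.933333. Dividing by the full population N = 6 gives P₁ = 0.1556.

0.1556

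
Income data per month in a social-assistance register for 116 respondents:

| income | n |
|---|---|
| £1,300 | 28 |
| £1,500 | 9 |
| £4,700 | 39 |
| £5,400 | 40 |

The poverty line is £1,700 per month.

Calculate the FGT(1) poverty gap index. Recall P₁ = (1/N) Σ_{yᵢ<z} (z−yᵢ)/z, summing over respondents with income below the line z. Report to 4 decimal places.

Below z: 28×£1,300, 9×£1,500 (q = 37 of N = 116).
Normalized shortfalls: (1700−1300)/1700 = 0.2353 (×28); (1700−1500)/1700 = 0.1176 (×9).
Sum of shortfalls = 7.647059; P₁ averages over all N: 7.647059 / 116 = 0.0659.

0.0659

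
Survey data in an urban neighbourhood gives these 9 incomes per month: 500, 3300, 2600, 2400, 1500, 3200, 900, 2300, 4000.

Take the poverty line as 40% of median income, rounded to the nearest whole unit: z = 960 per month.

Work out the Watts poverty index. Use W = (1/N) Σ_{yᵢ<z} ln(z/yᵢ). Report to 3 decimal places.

0.080

Incomes under z: 500, 900 (q = 2 of N = 9).
ln(z/y) terms: ln(960/500) = 0.6523; ln(960/900) = 0.0645.
W = 0.716864 / 9 = 0.080.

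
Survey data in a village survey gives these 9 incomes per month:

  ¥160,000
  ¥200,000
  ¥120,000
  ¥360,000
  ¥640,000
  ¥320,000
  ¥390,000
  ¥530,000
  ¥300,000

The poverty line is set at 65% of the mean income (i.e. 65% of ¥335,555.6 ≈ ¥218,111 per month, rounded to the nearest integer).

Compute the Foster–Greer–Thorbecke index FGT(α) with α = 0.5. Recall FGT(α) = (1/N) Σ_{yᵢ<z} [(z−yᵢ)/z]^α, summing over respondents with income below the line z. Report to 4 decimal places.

Incomes under z: ¥120,000, ¥160,000, ¥200,000 (q = 3 of N = 9).
Normalized shortfalls: (218111−120000)/218111 = 0.4498; (218111−160000)/218111 = 0.2664; (218111−200000)/218111 = 0.0830.
Raised to α = 0.5: 0.67069; 0.51617; 0.28816.
Sum = 1.475014; FGT(0.5) = 1.475014 / 9 = 0.1639.

0.1639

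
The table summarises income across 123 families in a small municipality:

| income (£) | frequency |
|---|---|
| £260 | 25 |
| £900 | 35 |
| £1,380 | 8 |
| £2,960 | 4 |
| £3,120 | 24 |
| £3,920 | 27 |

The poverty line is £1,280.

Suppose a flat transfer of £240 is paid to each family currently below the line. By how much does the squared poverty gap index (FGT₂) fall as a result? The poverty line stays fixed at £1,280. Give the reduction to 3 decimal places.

0.075

Before: below the line — 25×£260, 35×£900; squared poverty gap index (FGT₂) = 0.15415.
After the £240 transfer: below the line — 25×£500, 35×£1,140; squared poverty gap index (FGT₂) = 0.07888.
Reduction = 0.15415 − 0.07888 = 0.075.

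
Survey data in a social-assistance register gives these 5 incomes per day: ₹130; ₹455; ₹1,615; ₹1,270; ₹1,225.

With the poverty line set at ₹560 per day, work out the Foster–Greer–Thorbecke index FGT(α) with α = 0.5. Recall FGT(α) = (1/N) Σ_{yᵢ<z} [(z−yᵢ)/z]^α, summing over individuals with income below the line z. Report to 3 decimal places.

0.262

Below the line: ₹130, ₹455 (q = 2 of N = 5).
Shortfall ratios: (560−130)/560 = 0.7679; (560−455)/560 = 0.1875.
Raised to α = 0.5: 0.87627; 0.43301.
Sum = 1.309287; FGT(0.5) = 1.309287 / 5 = 0.262.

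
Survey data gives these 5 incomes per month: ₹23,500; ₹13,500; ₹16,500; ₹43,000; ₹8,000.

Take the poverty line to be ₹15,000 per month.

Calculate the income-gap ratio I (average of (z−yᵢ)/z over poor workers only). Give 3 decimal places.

0.283

Below the line: ₹8,000, ₹13,500 (q = 2 of N = 5).
Shortfall ratios (z−y)/z: 0.4667, 0.1000; sum = 0.566667.
The income-gap ratio divides by q (the poor only): 0.566667 / 2 = 0.283.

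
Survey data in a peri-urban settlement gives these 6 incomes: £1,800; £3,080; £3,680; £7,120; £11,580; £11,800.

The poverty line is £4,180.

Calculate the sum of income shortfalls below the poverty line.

£3,980

Below z: £1,800, £3,080, £3,680 (q = 3 of N = 6).
Individual gaps: 4180−1800 = 2380; 4180−3080 = 1100; 4180−3680 = 500.
Aggregate gap = £3,980.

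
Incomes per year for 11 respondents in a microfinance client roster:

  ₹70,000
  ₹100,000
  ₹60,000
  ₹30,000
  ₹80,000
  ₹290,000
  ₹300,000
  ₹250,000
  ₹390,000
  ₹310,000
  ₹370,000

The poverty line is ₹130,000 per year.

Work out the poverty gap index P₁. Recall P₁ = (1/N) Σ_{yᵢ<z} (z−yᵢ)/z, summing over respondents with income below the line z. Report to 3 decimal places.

Incomes under z: ₹30,000, ₹60,000, ₹70,000, ₹80,000, ₹100,000 (q = 5 of N = 11).
Shortfall ratios: (130000−30000)/130000 = 0.7692; (130000−60000)/130000 = 0.5385; (130000−70000)/130000 = 0.4615; (130000−80000)/130000 = 0.3846; (130000−100000)/130000 = 0.2308.
Σ = 2.384615. Dividing by the full population N = 11 gives P₁ = 0.217.

0.217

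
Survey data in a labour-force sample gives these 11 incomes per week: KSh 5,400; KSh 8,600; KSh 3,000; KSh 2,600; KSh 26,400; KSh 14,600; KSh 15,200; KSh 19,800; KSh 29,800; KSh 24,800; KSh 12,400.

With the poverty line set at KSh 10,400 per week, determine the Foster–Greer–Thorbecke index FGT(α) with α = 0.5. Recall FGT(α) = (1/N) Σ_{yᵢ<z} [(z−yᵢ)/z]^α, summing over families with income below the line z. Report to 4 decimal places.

0.2563

Below the line: KSh 2,600, KSh 3,000, KSh 5,400, KSh 8,600 (q = 4 of N = 11).
Gap ratios (z−y)/z: (10400−2600)/10400 = 0.7500; (10400−3000)/10400 = 0.7115; (10400−5400)/10400 = 0.4808; (10400−8600)/10400 = 0.1731.
Raised to α = 0.5: 0.86603; 0.84353; 0.69338; 0.41603.
Sum = 2.818953; FGT(0.5) = 2.818953 / 11 = 0.2563.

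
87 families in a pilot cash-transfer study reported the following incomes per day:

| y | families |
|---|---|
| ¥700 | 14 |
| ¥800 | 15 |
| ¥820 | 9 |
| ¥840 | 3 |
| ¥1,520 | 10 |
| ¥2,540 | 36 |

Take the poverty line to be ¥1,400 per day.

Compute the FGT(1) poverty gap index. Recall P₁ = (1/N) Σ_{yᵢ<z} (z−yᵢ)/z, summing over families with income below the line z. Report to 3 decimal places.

Poor units: 14×¥700, 15×¥800, 9×¥820, 3×¥840 (q = 41 of N = 87).
Gap ratios (z−y)/z: (1400−700)/1400 = 0.5000 (×14); (1400−800)/1400 = 0.4286 (×15); (1400−820)/1400 = 0.4143 (×9); (1400−840)/1400 = 0.4000 (×3).
Sum of shortfalls = 18.357143; P₁ averages over all N: 18.357143 / 87 = 0.211.

0.211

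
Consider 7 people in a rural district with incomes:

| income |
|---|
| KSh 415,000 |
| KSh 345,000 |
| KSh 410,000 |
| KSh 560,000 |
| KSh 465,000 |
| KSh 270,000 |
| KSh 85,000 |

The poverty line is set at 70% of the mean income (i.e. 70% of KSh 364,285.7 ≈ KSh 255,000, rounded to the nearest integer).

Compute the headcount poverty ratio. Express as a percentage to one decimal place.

1 of the 7 people have income below KSh 255,000.
H = 1/7 = 14.3%.

14.3%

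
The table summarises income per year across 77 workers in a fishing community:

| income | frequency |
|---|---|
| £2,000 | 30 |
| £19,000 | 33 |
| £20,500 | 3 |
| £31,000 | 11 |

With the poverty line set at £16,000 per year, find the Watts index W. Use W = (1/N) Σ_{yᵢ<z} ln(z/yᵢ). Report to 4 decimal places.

Below z: 30×£2,000 (q = 30 of N = 77).
Log gaps: ln(16000/2000) = 2.0794 (×30).
W = 62.383246 / 77 = 0.8102.

0.8102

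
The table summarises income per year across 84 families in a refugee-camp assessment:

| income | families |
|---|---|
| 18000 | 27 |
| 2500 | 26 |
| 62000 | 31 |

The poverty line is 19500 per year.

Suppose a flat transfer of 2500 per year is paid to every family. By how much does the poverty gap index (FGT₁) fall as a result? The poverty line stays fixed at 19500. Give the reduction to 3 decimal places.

Before: below the line — 26×2500, 27×18000; poverty gap index (FGT₁) = 0.29457.
After the 2500 transfer: below the line — 26×5000; poverty gap index (FGT₁) = 0.23016.
Reduction = 0.29457 − 0.23016 = 0.064.

0.064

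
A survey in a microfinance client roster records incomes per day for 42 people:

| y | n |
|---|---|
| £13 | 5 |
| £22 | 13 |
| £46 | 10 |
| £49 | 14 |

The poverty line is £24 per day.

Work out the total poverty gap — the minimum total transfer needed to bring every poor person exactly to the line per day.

£81

Below z: 5×£13, 13×£22 (q = 18 of N = 42).
Individual gaps: 5×(24−13) = 55; 13×(24−22) = 26.
Aggregate gap = £81.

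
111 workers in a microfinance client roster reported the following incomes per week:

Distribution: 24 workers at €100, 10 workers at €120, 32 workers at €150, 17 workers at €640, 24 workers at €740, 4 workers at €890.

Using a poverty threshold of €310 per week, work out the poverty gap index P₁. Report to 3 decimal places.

Below z: 24×€100, 10×€120, 32×€150 (q = 66 of N = 111).
Shortfall ratios: (310−100)/310 = 0.6774 (×24); (310−120)/310 = 0.6129 (×10); (310−150)/310 = 0.5161 (×32).
Σ = 38.903226. Dividing by the full population N = 111 gives P₁ = 0.350.

0.350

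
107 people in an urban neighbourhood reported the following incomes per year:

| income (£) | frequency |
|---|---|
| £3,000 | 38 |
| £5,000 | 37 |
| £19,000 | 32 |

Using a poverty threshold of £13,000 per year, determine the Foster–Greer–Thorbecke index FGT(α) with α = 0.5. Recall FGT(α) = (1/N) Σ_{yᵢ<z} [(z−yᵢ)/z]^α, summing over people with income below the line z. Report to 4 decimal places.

Below z: 38×£3,000, 37×£5,000 (q = 75 of N = 107).
Shortfall ratios: (13000−3000)/13000 = 0.7692 (×38); (13000−5000)/13000 = 0.6154 (×37).
Raised to α = 0.5: 0.87706 (×38); 0.78446 (×37).
Sum = 62.353393; FGT(0.5) = 62.353393 / 107 = 0.5827.

0.5827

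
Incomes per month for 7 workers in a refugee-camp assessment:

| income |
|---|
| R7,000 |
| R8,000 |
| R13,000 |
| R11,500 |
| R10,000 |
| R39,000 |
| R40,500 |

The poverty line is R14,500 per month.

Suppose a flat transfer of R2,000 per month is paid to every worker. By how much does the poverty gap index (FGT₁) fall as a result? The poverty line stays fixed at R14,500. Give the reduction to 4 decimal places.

Before: below the line — R7,000, R8,000, R10,000, R11,500, R13,000; poverty gap index (FGT₁) = 0.226601.
After the R2,000 transfer: below the line — R9,000, R10,000, R12,000, R13,500; poverty gap index (FGT₁) = 0.133005.
Reduction = 0.226601 − 0.133005 = 0.0936.

0.0936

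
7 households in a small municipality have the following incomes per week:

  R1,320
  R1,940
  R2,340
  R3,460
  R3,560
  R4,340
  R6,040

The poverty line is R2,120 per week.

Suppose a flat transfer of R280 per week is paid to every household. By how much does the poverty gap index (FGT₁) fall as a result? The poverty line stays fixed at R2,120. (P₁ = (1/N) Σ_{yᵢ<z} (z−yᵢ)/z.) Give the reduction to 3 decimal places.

0.031

Before: below the line — R1,320, R1,940; poverty gap index (FGT₁) = 0.06604.
After the R280 transfer: below the line — R1,600; poverty gap index (FGT₁) = 0.03504.
Reduction = 0.06604 − 0.03504 = 0.031.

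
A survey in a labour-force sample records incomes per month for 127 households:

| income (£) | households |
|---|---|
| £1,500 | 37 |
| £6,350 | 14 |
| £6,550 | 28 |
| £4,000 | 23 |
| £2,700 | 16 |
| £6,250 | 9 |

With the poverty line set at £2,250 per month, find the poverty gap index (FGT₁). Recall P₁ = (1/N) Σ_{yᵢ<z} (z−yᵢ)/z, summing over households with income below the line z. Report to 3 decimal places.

Poor units: 37×£1,500 (q = 37 of N = 127).
Gap ratios (z−y)/z: (2250−1500)/2250 = 0.3333 (×37).
Sum of shortfalls = 12.333333; P₁ averages over all N: 12.333333 / 127 = 0.097.

0.097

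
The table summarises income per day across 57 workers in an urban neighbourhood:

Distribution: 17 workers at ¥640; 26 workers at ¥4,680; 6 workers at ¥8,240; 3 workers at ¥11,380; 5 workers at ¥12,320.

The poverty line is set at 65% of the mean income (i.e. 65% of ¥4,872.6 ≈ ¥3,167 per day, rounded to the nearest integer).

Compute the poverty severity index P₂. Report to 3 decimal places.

0.190

Poor units: 17×¥640 (q = 17 of N = 57).
Gap ratios (z−y)/z: (3167−640)/3167 = 0.7979 (×17).
Squared: 0.6367 (×17).
Sum = 10.823389; P₂ = 10.823389 / 57 = 0.190.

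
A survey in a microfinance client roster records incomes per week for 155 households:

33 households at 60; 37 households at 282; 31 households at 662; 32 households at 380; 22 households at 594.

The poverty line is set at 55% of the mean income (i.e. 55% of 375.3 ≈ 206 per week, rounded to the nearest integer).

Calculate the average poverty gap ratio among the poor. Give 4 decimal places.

0.7087

Incomes under z: 33×60 (q = 33 of N = 155).
Relative gaps: 0.7087 (×33); sum = 23.388350.
The income-gap ratio divides by q (the poor only): 23.388350 / 33 = 0.7087.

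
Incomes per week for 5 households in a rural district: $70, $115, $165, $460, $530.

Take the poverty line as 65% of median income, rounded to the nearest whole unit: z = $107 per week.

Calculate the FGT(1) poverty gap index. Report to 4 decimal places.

0.0692

Below the line: $70 (q = 1 of N = 5).
Relative gaps: (107−70)/107 = 0.3458.
Σ = 0.345794. Dividing by the full population N = 5 gives P₁ = 0.0692.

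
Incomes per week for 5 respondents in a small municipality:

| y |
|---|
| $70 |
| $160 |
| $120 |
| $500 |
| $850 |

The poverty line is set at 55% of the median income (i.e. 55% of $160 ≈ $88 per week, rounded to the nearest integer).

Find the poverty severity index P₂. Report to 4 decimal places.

Poor units: $70 (q = 1 of N = 5).
Shortfall ratios: (88−70)/88 = 0.2045.
Squared: 0.0418.
Sum = 0.041839; P₂ = 0.041839 / 5 = 0.0084.

0.0084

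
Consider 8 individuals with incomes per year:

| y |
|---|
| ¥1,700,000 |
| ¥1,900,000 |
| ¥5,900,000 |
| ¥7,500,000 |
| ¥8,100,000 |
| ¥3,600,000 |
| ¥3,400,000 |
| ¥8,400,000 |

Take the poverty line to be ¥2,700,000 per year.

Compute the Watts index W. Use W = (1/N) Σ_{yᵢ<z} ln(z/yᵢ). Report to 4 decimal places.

0.1018

Below z: ¥1,700,000, ¥1,900,000 (q = 2 of N = 8).
Log gaps: ln(2700000/1700000) = 0.4626; ln(2700000/1900000) = 0.3514.
W = 0.814021 / 8 = 0.1018.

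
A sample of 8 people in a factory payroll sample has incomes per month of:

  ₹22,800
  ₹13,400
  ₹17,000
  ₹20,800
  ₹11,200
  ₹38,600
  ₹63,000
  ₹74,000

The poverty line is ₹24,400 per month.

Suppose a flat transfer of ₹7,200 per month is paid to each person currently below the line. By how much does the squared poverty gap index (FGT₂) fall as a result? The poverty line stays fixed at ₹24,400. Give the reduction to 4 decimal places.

0.0661

Before: below the line — ₹11,200, ₹13,400, ₹17,000, ₹20,800, ₹22,800; squared poverty gap index (FGT₂) = 0.076743.
After the ₹7,200 transfer: below the line — ₹18,400, ₹20,600, ₹24,200; squared poverty gap index (FGT₂) = 0.010599.
Reduction = 0.076743 − 0.010599 = 0.0661.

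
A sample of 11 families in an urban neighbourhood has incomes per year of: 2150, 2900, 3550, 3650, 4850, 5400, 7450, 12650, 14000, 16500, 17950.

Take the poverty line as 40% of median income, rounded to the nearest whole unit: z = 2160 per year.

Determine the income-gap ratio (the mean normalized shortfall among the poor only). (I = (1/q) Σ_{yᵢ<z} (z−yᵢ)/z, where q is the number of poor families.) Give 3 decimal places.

Below z: 2150 (q = 1 of N = 11).
Relative gaps: 0.0046; sum = 0.004630.
The income-gap ratio divides by q (the poor only): 0.004630 / 1 = 0.005.

0.005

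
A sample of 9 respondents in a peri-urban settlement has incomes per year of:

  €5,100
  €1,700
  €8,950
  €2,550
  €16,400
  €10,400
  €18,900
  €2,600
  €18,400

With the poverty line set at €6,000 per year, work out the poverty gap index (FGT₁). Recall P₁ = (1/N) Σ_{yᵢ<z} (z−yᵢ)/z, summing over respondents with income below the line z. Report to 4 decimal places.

0.2231

Below the line: €1,700, €2,550, €2,600, €5,100 (q = 4 of N = 9).
Relative gaps: (6000−1700)/6000 = 0.7167; (6000−2550)/6000 = 0.5750; (6000−2600)/6000 = 0.5667; (6000−5100)/6000 = 0.1500.
Sum of shortfalls = 2.008333; P₁ averages over all N: 2.008333 / 9 = 0.2231.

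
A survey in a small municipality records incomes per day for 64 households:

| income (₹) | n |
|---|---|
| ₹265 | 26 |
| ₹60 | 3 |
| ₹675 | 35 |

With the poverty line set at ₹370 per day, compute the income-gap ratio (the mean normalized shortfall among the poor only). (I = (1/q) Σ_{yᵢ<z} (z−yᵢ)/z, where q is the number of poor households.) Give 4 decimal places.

0.3411

Below z: 3×₹60, 26×₹265 (q = 29 of N = 64).
Relative gaps: 0.8378 (×3), 0.2838 (×26); sum = 9.891892.
The income-gap ratio divides by q (the poor only): 9.891892 / 29 = 0.3411.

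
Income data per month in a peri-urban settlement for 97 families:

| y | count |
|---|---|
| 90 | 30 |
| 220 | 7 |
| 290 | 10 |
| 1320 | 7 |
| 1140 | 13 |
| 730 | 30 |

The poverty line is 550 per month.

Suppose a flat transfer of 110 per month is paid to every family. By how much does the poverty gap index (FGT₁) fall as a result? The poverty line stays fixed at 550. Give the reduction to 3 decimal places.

Before: below the line — 30×90, 7×220, 10×290; poverty gap index (FGT₁) = 0.35070.
After the 110 transfer: below the line — 30×200, 7×330, 10×400; poverty gap index (FGT₁) = 0.25380.
Reduction = 0.35070 − 0.25380 = 0.097.

0.097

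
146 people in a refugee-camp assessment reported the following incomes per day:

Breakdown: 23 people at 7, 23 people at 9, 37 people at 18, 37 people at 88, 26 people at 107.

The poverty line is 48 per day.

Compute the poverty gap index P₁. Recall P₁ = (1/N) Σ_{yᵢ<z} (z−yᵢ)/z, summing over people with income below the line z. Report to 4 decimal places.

0.4209

Below the line: 23×7, 23×9, 37×18 (q = 83 of N = 146).
Normalized shortfalls: (48−7)/48 = 0.8542 (×23); (48−9)/48 = 0.8125 (×23); (48−18)/48 = 0.6250 (×37).
Σ = 61.458333. Dividing by the full population N = 146 gives P₁ = 0.4209.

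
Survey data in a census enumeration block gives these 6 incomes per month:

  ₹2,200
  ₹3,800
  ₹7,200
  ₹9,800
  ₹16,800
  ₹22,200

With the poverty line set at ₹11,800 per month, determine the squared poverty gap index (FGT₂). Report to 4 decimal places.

Poor units: ₹2,200, ₹3,800, ₹7,200, ₹9,800 (q = 4 of N = 6).
Shortfall ratios: (11800−2200)/11800 = 0.8136; (11800−3800)/11800 = 0.6780; (11800−7200)/11800 = 0.3898; (11800−9800)/11800 = 0.1695.
Squared: 0.6619; 0.4596; 0.1520; 0.0287.
Sum = 1.302212; P₂ = 1.302212 / 6 = 0.2170.

0.2170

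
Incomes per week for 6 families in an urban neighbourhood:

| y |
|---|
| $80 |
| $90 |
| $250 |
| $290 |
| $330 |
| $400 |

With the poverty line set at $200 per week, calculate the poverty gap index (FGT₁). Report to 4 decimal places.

0.1917

Poor units: $80, $90 (q = 2 of N = 6).
Shortfall ratios: (200−80)/200 = 0.6000; (200−90)/200 = 0.5500.
Sum of shortfalls = 1.150000; P₁ averages over all N: 1.150000 / 6 = 0.1917.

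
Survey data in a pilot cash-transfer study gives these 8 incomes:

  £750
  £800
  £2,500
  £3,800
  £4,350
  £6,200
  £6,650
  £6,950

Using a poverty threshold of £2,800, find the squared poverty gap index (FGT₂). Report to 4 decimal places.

Poor units: £750, £800, £2,500 (q = 3 of N = 8).
Relative gaps: (2800−750)/2800 = 0.7321; (2800−800)/2800 = 0.7143; (2800−2500)/2800 = 0.1071.
Squared: 0.5360; 0.5102; 0.0115.
Sum = 1.057717; P₂ = 1.057717 / 8 = 0.1322.

0.1322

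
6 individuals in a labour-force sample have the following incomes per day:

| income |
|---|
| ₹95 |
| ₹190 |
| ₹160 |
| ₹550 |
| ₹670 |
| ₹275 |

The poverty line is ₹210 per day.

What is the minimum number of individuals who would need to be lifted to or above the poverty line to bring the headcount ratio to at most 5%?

3

Currently q = 3 of N = 6 are below the line (H = 0.500).
A headcount ratio of at most 5% allows at most ⌊0.05 × 6⌋ = 0 poor individuals.
So at least 3 − 0 = 3 must be lifted.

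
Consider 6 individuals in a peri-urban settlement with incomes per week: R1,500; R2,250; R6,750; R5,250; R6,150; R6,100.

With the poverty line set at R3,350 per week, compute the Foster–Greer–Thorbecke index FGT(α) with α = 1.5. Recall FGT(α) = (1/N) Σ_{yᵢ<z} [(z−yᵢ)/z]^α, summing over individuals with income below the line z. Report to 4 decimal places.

0.0998

Incomes under z: R1,500, R2,250 (q = 2 of N = 6).
Relative gaps: (3350−1500)/3350 = 0.5522; (3350−2250)/3350 = 0.3284.
Raised to α = 1.5: 0.41038; 0.18816.
Sum = 0.598542; FGT(1.5) = 0.598542 / 6 = 0.0998.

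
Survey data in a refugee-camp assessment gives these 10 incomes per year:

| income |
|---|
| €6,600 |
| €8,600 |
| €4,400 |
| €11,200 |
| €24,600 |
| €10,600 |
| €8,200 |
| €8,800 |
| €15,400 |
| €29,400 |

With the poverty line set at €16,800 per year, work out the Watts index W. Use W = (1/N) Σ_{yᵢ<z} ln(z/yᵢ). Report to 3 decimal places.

0.526

Incomes under z: €4,400, €6,600, €8,200, €8,600, €8,800, €10,600, €11,200, €15,400 (q = 8 of N = 10).
Log shortfalls: ln(16800/4400) = 1.3398; ln(16800/6600) = 0.9343; ln(16800/8200) = 0.7172; ln(16800/8600) = 0.6696; ln(16800/8800) = 0.6466; ln(16800/10600) = 0.4605; ln(16800/11200) = 0.4055; ln(16800/15400) = 0.0870.
W = 5.260574 / 10 = 0.526.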